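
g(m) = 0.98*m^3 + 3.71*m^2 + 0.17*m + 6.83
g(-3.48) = 9.87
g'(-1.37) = -4.48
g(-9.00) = -408.61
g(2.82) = 58.79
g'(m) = 2.94*m^2 + 7.42*m + 0.17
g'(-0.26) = -1.56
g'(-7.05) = 93.98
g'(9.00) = 305.09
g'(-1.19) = -4.50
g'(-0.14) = -0.81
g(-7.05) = -153.37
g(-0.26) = 7.02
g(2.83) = 59.24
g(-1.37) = 11.04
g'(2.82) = 44.47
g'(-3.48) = 9.95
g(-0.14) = 6.88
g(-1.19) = 10.23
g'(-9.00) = 171.53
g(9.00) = 1023.29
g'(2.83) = 44.71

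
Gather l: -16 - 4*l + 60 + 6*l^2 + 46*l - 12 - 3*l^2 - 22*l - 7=3*l^2 + 20*l + 25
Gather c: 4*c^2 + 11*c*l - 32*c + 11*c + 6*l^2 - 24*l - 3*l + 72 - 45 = 4*c^2 + c*(11*l - 21) + 6*l^2 - 27*l + 27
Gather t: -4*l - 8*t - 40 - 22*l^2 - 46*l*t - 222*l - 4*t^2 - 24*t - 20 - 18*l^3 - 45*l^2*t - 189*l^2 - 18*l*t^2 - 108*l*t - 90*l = -18*l^3 - 211*l^2 - 316*l + t^2*(-18*l - 4) + t*(-45*l^2 - 154*l - 32) - 60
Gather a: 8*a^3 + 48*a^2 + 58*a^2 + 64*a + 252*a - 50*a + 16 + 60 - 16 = 8*a^3 + 106*a^2 + 266*a + 60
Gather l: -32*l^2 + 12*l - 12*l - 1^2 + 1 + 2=2 - 32*l^2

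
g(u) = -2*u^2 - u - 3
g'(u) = -4*u - 1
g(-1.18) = -4.60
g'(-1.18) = 3.72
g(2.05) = -13.46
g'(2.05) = -9.20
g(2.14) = -14.30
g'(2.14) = -9.56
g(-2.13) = -9.94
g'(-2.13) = 7.52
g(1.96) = -12.64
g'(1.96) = -8.84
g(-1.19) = -4.64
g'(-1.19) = 3.76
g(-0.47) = -2.97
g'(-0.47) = 0.88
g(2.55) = -18.56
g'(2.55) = -11.20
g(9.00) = -174.00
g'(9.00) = -37.00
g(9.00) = -174.00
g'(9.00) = -37.00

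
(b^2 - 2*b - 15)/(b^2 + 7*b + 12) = (b - 5)/(b + 4)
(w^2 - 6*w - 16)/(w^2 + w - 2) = (w - 8)/(w - 1)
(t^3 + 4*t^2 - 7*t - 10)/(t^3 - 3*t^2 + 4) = (t + 5)/(t - 2)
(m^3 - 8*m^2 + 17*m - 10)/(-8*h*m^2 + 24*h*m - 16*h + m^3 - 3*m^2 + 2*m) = (5 - m)/(8*h - m)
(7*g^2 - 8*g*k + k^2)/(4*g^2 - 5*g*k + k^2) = (7*g - k)/(4*g - k)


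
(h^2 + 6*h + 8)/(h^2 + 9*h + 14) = (h + 4)/(h + 7)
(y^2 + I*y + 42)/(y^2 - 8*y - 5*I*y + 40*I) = (y^2 + I*y + 42)/(y^2 - 8*y - 5*I*y + 40*I)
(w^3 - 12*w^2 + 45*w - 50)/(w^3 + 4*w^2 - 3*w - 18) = (w^2 - 10*w + 25)/(w^2 + 6*w + 9)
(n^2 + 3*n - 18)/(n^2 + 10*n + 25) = (n^2 + 3*n - 18)/(n^2 + 10*n + 25)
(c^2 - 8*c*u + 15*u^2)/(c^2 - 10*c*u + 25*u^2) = (-c + 3*u)/(-c + 5*u)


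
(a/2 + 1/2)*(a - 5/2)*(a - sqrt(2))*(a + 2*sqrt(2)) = a^4/2 - 3*a^3/4 + sqrt(2)*a^3/2 - 13*a^2/4 - 3*sqrt(2)*a^2/4 - 5*sqrt(2)*a/4 + 3*a + 5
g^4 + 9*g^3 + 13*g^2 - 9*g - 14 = (g - 1)*(g + 1)*(g + 2)*(g + 7)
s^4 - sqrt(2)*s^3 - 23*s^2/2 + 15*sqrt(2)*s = s*(s - 2*sqrt(2))*(s - 3*sqrt(2)/2)*(s + 5*sqrt(2)/2)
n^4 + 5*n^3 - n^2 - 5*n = n*(n - 1)*(n + 1)*(n + 5)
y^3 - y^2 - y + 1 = (y - 1)^2*(y + 1)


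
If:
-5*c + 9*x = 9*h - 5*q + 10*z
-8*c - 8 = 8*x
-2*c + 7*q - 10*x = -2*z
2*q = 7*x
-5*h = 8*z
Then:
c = -9/8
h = 13/4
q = 7/16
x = 1/8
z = -65/32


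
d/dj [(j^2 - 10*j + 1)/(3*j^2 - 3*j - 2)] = (27*j^2 - 10*j + 23)/(9*j^4 - 18*j^3 - 3*j^2 + 12*j + 4)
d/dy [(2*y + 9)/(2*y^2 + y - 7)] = (4*y^2 + 2*y - (2*y + 9)*(4*y + 1) - 14)/(2*y^2 + y - 7)^2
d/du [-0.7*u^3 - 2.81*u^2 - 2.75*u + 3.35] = -2.1*u^2 - 5.62*u - 2.75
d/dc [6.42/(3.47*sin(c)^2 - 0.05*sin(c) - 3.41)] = (0.321 - 44.5548*sin(c))*cos(c)/(-3.47*sin(c)^2 + 0.05*sin(c) + 3.41)^2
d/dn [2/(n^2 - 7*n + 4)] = 2*(7 - 2*n)/(n^2 - 7*n + 4)^2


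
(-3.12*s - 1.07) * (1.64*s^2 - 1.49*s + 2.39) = -5.1168*s^3 + 2.894*s^2 - 5.8625*s - 2.5573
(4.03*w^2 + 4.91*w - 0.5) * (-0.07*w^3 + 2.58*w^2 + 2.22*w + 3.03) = -0.2821*w^5 + 10.0537*w^4 + 21.6494*w^3 + 21.8211*w^2 + 13.7673*w - 1.515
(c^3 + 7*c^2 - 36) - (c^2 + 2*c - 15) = c^3 + 6*c^2 - 2*c - 21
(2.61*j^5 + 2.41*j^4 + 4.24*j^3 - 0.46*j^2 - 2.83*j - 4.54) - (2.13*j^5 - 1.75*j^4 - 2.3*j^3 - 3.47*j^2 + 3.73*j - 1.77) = 0.48*j^5 + 4.16*j^4 + 6.54*j^3 + 3.01*j^2 - 6.56*j - 2.77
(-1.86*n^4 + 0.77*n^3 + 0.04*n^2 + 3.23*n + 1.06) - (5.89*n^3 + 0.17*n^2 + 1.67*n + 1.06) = -1.86*n^4 - 5.12*n^3 - 0.13*n^2 + 1.56*n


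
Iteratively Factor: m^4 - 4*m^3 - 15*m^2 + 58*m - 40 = (m + 4)*(m^3 - 8*m^2 + 17*m - 10) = (m - 2)*(m + 4)*(m^2 - 6*m + 5) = (m - 2)*(m - 1)*(m + 4)*(m - 5)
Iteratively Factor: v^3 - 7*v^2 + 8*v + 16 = (v + 1)*(v^2 - 8*v + 16) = (v - 4)*(v + 1)*(v - 4)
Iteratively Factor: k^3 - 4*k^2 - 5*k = (k + 1)*(k^2 - 5*k) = k*(k + 1)*(k - 5)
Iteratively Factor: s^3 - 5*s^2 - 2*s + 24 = (s - 3)*(s^2 - 2*s - 8) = (s - 4)*(s - 3)*(s + 2)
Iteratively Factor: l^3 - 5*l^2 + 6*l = (l - 3)*(l^2 - 2*l) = (l - 3)*(l - 2)*(l)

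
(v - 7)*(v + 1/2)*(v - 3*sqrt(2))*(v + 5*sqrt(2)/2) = v^4 - 13*v^3/2 - sqrt(2)*v^3/2 - 37*v^2/2 + 13*sqrt(2)*v^2/4 + 7*sqrt(2)*v/4 + 195*v/2 + 105/2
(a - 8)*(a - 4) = a^2 - 12*a + 32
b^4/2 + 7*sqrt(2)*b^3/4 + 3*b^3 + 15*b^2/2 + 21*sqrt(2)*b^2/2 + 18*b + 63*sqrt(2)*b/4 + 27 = (b/2 + sqrt(2))*(b + 3)^2*(b + 3*sqrt(2)/2)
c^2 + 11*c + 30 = (c + 5)*(c + 6)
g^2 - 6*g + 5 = (g - 5)*(g - 1)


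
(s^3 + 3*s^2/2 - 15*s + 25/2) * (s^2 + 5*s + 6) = s^5 + 13*s^4/2 - 3*s^3/2 - 107*s^2/2 - 55*s/2 + 75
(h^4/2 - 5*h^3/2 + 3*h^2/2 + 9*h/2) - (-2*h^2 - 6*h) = h^4/2 - 5*h^3/2 + 7*h^2/2 + 21*h/2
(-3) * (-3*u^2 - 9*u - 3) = 9*u^2 + 27*u + 9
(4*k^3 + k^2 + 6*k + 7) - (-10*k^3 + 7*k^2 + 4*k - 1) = 14*k^3 - 6*k^2 + 2*k + 8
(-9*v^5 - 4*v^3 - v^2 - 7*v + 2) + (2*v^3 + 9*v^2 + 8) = -9*v^5 - 2*v^3 + 8*v^2 - 7*v + 10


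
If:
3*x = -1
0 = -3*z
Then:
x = -1/3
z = 0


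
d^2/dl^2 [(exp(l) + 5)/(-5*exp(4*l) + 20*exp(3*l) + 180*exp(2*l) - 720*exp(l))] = 9*(-exp(7*l) - 4*exp(6*l) + 52*exp(5*l) + 256*exp(4*l) - 1200*exp(3*l) - 2816*exp(2*l) + 8640*exp(l) - 11520)*exp(-l)/(5*(exp(9*l) - 12*exp(8*l) - 60*exp(7*l) + 1232*exp(6*l) - 1296*exp(5*l) - 39744*exp(4*l) + 139968*exp(3*l) + 311040*exp(2*l) - 2239488*exp(l) + 2985984))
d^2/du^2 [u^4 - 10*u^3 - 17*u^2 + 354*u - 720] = 12*u^2 - 60*u - 34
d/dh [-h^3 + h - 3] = 1 - 3*h^2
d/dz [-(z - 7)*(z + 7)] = -2*z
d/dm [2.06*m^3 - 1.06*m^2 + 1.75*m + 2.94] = 6.18*m^2 - 2.12*m + 1.75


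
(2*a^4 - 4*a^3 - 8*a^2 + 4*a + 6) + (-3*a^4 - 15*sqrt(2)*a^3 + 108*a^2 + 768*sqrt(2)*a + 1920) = -a^4 - 15*sqrt(2)*a^3 - 4*a^3 + 100*a^2 + 4*a + 768*sqrt(2)*a + 1926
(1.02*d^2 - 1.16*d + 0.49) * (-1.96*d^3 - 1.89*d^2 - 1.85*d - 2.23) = -1.9992*d^5 + 0.3458*d^4 - 0.655000000000001*d^3 - 1.0547*d^2 + 1.6803*d - 1.0927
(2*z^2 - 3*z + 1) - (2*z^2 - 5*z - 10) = 2*z + 11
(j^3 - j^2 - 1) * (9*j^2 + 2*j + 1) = 9*j^5 - 7*j^4 - j^3 - 10*j^2 - 2*j - 1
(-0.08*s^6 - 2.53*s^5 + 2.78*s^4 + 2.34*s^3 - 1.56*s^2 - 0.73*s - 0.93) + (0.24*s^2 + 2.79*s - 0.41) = -0.08*s^6 - 2.53*s^5 + 2.78*s^4 + 2.34*s^3 - 1.32*s^2 + 2.06*s - 1.34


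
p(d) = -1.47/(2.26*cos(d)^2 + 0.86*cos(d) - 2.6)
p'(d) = -1.47*(4.52*sin(d)*cos(d) + 0.86*sin(d))/(2.26*cos(d)^2 + 0.86*cos(d) - 2.6)^2 = -(6.6444*cos(d) + 1.2642)*sin(d)/(2.26*cos(d)^2 + 0.86*cos(d) - 2.6)^2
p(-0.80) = 1.63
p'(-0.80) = 5.18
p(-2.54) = 0.83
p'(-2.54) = -0.76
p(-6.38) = -2.97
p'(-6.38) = 3.11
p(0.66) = 2.88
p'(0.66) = -15.34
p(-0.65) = 3.04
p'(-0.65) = 16.99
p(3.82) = 0.77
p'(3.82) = -0.68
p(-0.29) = -4.91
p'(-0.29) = 24.36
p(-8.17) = 0.55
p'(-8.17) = -0.11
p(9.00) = 0.98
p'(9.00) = 0.87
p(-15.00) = 0.75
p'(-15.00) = -0.65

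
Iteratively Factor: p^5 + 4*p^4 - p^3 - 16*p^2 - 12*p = (p + 2)*(p^4 + 2*p^3 - 5*p^2 - 6*p) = (p - 2)*(p + 2)*(p^3 + 4*p^2 + 3*p) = (p - 2)*(p + 2)*(p + 3)*(p^2 + p) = (p - 2)*(p + 1)*(p + 2)*(p + 3)*(p)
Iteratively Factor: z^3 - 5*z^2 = (z - 5)*(z^2) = z*(z - 5)*(z)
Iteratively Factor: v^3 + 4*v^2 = (v)*(v^2 + 4*v) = v*(v + 4)*(v)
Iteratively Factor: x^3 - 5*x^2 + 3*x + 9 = (x + 1)*(x^2 - 6*x + 9) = (x - 3)*(x + 1)*(x - 3)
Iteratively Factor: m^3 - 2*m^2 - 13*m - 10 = (m - 5)*(m^2 + 3*m + 2) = (m - 5)*(m + 2)*(m + 1)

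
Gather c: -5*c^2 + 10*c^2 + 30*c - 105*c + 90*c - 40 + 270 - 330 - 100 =5*c^2 + 15*c - 200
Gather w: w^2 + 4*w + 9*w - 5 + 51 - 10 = w^2 + 13*w + 36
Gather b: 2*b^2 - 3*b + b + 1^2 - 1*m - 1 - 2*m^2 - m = 2*b^2 - 2*b - 2*m^2 - 2*m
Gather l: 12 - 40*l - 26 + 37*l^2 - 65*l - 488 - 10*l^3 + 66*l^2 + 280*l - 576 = -10*l^3 + 103*l^2 + 175*l - 1078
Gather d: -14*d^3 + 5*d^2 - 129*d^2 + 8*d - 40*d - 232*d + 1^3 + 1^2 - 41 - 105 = -14*d^3 - 124*d^2 - 264*d - 144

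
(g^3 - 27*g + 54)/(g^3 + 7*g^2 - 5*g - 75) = (g^2 + 3*g - 18)/(g^2 + 10*g + 25)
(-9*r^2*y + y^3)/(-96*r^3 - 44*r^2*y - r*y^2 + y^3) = y*(-3*r + y)/(-32*r^2 - 4*r*y + y^2)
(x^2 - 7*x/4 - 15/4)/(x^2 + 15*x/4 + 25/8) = 2*(x - 3)/(2*x + 5)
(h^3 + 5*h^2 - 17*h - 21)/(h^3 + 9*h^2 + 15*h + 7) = (h - 3)/(h + 1)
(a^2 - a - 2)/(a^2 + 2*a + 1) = (a - 2)/(a + 1)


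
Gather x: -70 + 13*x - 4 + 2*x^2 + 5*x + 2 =2*x^2 + 18*x - 72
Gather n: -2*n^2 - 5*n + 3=-2*n^2 - 5*n + 3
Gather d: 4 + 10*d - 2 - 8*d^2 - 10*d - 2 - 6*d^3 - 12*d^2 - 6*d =-6*d^3 - 20*d^2 - 6*d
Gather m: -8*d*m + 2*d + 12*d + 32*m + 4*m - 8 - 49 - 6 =14*d + m*(36 - 8*d) - 63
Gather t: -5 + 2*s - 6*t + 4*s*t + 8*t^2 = 2*s + 8*t^2 + t*(4*s - 6) - 5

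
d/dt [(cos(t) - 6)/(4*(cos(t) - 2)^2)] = (cos(t) - 10)*sin(t)/(4*(cos(t) - 2)^3)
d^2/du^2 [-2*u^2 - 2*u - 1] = -4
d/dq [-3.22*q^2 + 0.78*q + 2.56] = 0.78 - 6.44*q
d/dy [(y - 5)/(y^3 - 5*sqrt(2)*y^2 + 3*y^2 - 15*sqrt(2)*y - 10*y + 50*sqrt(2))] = (y^3 - 5*sqrt(2)*y^2 + 3*y^2 - 15*sqrt(2)*y - 10*y + (y - 5)*(-3*y^2 - 6*y + 10*sqrt(2)*y + 10 + 15*sqrt(2)) + 50*sqrt(2))/(y^3 - 5*sqrt(2)*y^2 + 3*y^2 - 15*sqrt(2)*y - 10*y + 50*sqrt(2))^2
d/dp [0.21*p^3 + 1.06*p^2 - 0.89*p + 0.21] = 0.63*p^2 + 2.12*p - 0.89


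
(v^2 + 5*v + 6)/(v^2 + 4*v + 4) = (v + 3)/(v + 2)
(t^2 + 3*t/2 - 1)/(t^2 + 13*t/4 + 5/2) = 2*(2*t - 1)/(4*t + 5)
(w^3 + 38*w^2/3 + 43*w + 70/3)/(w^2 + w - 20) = (3*w^2 + 23*w + 14)/(3*(w - 4))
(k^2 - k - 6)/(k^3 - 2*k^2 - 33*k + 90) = (k + 2)/(k^2 + k - 30)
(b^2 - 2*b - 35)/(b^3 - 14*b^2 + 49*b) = (b + 5)/(b*(b - 7))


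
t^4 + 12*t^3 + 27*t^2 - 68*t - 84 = (t - 2)*(t + 1)*(t + 6)*(t + 7)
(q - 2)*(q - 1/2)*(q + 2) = q^3 - q^2/2 - 4*q + 2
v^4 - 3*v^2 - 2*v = v*(v - 2)*(v + 1)^2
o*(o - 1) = o^2 - o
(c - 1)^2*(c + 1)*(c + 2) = c^4 + c^3 - 3*c^2 - c + 2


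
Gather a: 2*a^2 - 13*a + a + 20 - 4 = 2*a^2 - 12*a + 16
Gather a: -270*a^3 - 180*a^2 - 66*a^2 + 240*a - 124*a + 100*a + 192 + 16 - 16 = -270*a^3 - 246*a^2 + 216*a + 192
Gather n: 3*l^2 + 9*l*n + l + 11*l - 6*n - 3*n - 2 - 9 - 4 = 3*l^2 + 12*l + n*(9*l - 9) - 15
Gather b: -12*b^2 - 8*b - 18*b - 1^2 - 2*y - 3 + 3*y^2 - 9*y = -12*b^2 - 26*b + 3*y^2 - 11*y - 4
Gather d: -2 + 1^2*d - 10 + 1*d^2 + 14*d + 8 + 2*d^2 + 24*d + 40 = 3*d^2 + 39*d + 36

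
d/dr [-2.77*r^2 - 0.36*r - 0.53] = -5.54*r - 0.36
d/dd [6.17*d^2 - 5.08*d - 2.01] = 12.34*d - 5.08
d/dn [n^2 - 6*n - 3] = 2*n - 6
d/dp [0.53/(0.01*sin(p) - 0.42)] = -0.0053*cos(p)/(0.01*sin(p) - 0.42)^2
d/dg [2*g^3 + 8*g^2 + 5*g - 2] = 6*g^2 + 16*g + 5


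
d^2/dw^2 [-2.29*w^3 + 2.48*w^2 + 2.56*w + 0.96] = 4.96 - 13.74*w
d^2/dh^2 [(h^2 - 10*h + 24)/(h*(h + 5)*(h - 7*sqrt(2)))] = 2*(h^6 - 30*h^5 - 6*h^4 + 315*sqrt(2)*h^4 - 819*sqrt(2)*h^3 - 760*h^3 - 7560*sqrt(2)*h^2 + 8856*h^2 - 12600*sqrt(2)*h + 35280*h + 58800)/(h^3*(h^6 - 21*sqrt(2)*h^5 + 15*h^5 - 315*sqrt(2)*h^4 + 369*h^4 - 2261*sqrt(2)*h^3 + 4535*h^3 - 12915*sqrt(2)*h^2 + 22050*h^2 - 51450*sqrt(2)*h + 36750*h - 85750*sqrt(2)))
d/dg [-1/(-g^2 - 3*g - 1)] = (-2*g - 3)/(g^2 + 3*g + 1)^2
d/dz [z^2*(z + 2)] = z*(3*z + 4)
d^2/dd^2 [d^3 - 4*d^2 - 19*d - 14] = 6*d - 8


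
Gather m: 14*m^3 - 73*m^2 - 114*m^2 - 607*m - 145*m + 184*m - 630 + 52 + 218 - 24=14*m^3 - 187*m^2 - 568*m - 384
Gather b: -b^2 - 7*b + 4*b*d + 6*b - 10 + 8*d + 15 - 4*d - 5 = -b^2 + b*(4*d - 1) + 4*d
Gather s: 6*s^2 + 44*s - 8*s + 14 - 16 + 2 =6*s^2 + 36*s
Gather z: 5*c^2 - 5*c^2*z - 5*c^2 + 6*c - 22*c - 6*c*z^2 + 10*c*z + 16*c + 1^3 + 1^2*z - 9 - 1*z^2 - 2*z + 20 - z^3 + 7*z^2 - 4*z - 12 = -z^3 + z^2*(6 - 6*c) + z*(-5*c^2 + 10*c - 5)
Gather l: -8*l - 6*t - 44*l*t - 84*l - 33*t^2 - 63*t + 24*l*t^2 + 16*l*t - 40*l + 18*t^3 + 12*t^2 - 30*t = l*(24*t^2 - 28*t - 132) + 18*t^3 - 21*t^2 - 99*t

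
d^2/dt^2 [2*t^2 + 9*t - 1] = 4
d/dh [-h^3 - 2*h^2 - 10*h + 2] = -3*h^2 - 4*h - 10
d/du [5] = 0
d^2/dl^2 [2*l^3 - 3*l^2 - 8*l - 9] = 12*l - 6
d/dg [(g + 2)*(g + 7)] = 2*g + 9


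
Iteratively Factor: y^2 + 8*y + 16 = (y + 4)*(y + 4)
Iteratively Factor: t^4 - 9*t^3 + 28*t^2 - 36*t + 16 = (t - 2)*(t^3 - 7*t^2 + 14*t - 8) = (t - 2)*(t - 1)*(t^2 - 6*t + 8) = (t - 2)^2*(t - 1)*(t - 4)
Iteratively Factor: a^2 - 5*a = (a)*(a - 5)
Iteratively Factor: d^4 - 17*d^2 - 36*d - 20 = (d - 5)*(d^3 + 5*d^2 + 8*d + 4) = (d - 5)*(d + 1)*(d^2 + 4*d + 4) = (d - 5)*(d + 1)*(d + 2)*(d + 2)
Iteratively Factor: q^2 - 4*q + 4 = (q - 2)*(q - 2)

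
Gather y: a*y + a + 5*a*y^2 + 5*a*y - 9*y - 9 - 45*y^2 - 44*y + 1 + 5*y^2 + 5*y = a + y^2*(5*a - 40) + y*(6*a - 48) - 8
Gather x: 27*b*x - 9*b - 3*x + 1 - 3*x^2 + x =-9*b - 3*x^2 + x*(27*b - 2) + 1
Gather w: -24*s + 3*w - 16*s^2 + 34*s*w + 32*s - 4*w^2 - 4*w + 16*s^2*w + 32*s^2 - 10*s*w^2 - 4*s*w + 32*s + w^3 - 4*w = 16*s^2 + 40*s + w^3 + w^2*(-10*s - 4) + w*(16*s^2 + 30*s - 5)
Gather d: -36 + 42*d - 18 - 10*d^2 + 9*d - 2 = -10*d^2 + 51*d - 56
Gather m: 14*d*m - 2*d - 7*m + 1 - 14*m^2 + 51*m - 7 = -2*d - 14*m^2 + m*(14*d + 44) - 6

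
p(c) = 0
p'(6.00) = 0.00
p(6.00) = 0.00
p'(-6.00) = 0.00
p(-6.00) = 0.00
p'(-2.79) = 0.00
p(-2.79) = 0.00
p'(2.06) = 0.00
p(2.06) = 0.00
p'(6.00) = 0.00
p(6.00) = 0.00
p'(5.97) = 0.00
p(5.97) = 0.00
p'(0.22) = 0.00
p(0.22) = 0.00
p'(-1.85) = 0.00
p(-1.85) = 0.00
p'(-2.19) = 0.00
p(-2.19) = 0.00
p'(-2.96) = 0.00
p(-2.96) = 0.00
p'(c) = 0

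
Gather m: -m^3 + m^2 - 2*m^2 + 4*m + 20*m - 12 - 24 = -m^3 - m^2 + 24*m - 36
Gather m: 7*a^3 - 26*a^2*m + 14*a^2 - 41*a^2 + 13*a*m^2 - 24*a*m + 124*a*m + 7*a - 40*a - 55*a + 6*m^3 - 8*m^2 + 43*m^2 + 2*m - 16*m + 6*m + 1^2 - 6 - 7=7*a^3 - 27*a^2 - 88*a + 6*m^3 + m^2*(13*a + 35) + m*(-26*a^2 + 100*a - 8) - 12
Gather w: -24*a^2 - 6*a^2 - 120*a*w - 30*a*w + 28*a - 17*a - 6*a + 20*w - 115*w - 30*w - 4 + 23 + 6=-30*a^2 + 5*a + w*(-150*a - 125) + 25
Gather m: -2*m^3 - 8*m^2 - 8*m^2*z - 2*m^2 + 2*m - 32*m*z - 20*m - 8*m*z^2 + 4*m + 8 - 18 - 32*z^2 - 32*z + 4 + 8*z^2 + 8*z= -2*m^3 + m^2*(-8*z - 10) + m*(-8*z^2 - 32*z - 14) - 24*z^2 - 24*z - 6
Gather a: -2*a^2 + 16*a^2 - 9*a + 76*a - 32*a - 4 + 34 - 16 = 14*a^2 + 35*a + 14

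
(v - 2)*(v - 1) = v^2 - 3*v + 2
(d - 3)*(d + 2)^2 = d^3 + d^2 - 8*d - 12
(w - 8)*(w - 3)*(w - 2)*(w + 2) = w^4 - 11*w^3 + 20*w^2 + 44*w - 96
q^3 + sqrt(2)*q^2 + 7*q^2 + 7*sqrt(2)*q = q*(q + 7)*(q + sqrt(2))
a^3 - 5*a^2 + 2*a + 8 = (a - 4)*(a - 2)*(a + 1)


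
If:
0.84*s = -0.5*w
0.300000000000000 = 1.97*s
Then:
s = 0.15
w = -0.26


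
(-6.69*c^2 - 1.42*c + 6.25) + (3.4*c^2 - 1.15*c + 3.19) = -3.29*c^2 - 2.57*c + 9.44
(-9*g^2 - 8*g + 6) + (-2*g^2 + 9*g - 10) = -11*g^2 + g - 4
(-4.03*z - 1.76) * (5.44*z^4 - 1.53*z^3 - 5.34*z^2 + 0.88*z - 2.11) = -21.9232*z^5 - 3.4085*z^4 + 24.213*z^3 + 5.852*z^2 + 6.9545*z + 3.7136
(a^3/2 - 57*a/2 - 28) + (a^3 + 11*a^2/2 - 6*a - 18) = 3*a^3/2 + 11*a^2/2 - 69*a/2 - 46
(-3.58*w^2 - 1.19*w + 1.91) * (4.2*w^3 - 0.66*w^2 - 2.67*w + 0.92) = -15.036*w^5 - 2.6352*w^4 + 18.366*w^3 - 1.3769*w^2 - 6.1945*w + 1.7572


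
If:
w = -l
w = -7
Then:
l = 7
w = -7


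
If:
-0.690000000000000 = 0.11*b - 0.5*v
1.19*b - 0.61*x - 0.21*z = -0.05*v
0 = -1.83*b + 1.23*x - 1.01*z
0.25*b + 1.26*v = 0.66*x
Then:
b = 2.49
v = 1.93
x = 4.62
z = 1.12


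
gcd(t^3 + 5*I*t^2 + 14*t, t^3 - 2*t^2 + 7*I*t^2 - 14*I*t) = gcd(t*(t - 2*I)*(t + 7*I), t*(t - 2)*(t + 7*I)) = t^2 + 7*I*t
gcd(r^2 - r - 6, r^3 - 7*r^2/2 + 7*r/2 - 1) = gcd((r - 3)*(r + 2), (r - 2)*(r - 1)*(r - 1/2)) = 1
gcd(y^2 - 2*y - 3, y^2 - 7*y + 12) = y - 3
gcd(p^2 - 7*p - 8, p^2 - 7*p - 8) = p^2 - 7*p - 8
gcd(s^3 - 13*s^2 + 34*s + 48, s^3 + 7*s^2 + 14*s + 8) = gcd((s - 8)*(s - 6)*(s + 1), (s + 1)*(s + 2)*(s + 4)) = s + 1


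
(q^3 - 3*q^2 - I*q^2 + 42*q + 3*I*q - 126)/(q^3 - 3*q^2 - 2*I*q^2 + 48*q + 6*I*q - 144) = (q - 7*I)/(q - 8*I)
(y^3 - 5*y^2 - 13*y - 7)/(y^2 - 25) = (y^3 - 5*y^2 - 13*y - 7)/(y^2 - 25)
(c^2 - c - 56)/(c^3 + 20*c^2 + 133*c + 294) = (c - 8)/(c^2 + 13*c + 42)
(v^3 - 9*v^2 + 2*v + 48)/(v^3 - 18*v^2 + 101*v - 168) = (v + 2)/(v - 7)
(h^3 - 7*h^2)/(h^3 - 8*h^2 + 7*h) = h/(h - 1)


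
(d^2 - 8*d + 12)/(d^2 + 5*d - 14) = (d - 6)/(d + 7)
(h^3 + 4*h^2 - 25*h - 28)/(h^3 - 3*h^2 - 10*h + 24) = (h^2 + 8*h + 7)/(h^2 + h - 6)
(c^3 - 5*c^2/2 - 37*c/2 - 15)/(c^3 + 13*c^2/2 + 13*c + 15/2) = (c - 6)/(c + 3)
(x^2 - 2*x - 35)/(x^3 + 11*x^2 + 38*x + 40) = (x - 7)/(x^2 + 6*x + 8)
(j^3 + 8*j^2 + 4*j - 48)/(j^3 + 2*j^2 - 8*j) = (j + 6)/j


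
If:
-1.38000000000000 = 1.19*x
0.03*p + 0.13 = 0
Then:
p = -4.33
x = -1.16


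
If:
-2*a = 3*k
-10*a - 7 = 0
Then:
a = -7/10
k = 7/15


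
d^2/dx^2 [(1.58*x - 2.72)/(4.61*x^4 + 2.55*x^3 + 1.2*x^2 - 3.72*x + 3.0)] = (402.939816*x^7 - 858.9352*x^6 - 845.16174*x^5 - 291.505104*x^4 - 349.089744*x^3 + 437.67792*x^2 + 163.57248*x - 20.431296)/(97.972181*x^12 + 162.578565*x^11 + 166.437135*x^10 - 135.952461*x^9 - 27.78966*x^8 + 26.57286*x^7 + 282.912372*x^6 - 163.81224*x^5 + 16.50024*x^4 - 62.980848*x^3 + 156.9456*x^2 - 100.44*x + 27.0)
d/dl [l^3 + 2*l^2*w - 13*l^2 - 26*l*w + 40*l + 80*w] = 3*l^2 + 4*l*w - 26*l - 26*w + 40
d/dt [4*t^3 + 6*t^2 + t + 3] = 12*t^2 + 12*t + 1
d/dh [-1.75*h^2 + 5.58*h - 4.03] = 5.58 - 3.5*h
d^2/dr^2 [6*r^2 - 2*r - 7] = 12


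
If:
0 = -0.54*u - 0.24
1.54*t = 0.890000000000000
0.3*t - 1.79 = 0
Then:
No Solution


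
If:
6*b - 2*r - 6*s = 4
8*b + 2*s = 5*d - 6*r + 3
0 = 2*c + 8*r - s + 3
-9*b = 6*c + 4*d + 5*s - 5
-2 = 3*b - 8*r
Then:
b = 142/83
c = -779/166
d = 291/83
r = 74/83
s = 62/83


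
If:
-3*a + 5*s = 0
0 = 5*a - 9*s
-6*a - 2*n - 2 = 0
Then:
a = 0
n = -1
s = 0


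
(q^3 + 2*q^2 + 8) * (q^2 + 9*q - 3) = q^5 + 11*q^4 + 15*q^3 + 2*q^2 + 72*q - 24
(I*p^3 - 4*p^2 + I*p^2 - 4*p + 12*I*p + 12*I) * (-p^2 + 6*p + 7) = -I*p^5 + 4*p^4 + 5*I*p^4 - 20*p^3 + I*p^3 - 52*p^2 + 67*I*p^2 - 28*p + 156*I*p + 84*I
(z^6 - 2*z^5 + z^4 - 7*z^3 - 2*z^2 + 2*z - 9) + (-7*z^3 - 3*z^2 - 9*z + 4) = z^6 - 2*z^5 + z^4 - 14*z^3 - 5*z^2 - 7*z - 5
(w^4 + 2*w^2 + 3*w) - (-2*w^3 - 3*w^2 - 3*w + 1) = w^4 + 2*w^3 + 5*w^2 + 6*w - 1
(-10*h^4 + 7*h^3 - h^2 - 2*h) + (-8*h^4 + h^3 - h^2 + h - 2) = -18*h^4 + 8*h^3 - 2*h^2 - h - 2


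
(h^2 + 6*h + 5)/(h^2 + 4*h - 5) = (h + 1)/(h - 1)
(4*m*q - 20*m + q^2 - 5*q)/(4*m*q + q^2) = (q - 5)/q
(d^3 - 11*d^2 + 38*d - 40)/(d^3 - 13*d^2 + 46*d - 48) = (d^2 - 9*d + 20)/(d^2 - 11*d + 24)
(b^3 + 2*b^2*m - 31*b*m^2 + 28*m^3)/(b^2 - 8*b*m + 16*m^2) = (b^2 + 6*b*m - 7*m^2)/(b - 4*m)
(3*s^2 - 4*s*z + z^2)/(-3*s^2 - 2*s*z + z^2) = (-s + z)/(s + z)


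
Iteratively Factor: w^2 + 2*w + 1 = (w + 1)*(w + 1)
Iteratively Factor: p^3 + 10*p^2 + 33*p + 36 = (p + 3)*(p^2 + 7*p + 12) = (p + 3)^2*(p + 4)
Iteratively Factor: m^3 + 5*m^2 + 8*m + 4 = (m + 1)*(m^2 + 4*m + 4) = (m + 1)*(m + 2)*(m + 2)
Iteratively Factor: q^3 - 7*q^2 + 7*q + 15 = (q - 3)*(q^2 - 4*q - 5) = (q - 5)*(q - 3)*(q + 1)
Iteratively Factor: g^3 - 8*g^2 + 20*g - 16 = (g - 2)*(g^2 - 6*g + 8) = (g - 2)^2*(g - 4)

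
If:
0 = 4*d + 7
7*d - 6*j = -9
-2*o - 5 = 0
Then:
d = -7/4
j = -13/24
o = -5/2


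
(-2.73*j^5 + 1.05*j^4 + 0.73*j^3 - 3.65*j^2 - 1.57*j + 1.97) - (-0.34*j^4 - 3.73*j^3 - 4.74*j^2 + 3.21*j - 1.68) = -2.73*j^5 + 1.39*j^4 + 4.46*j^3 + 1.09*j^2 - 4.78*j + 3.65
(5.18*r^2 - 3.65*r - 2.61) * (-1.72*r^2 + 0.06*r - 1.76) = -8.9096*r^4 + 6.5888*r^3 - 4.8466*r^2 + 6.2674*r + 4.5936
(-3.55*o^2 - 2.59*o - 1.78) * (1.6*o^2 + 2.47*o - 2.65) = -5.68*o^4 - 12.9125*o^3 + 0.162199999999998*o^2 + 2.4669*o + 4.717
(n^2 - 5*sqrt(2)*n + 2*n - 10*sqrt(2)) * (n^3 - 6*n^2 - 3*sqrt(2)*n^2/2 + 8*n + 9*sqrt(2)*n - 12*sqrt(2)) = n^5 - 13*sqrt(2)*n^4/2 - 4*n^4 + 11*n^3 + 26*sqrt(2)*n^3 - 44*n^2 + 26*sqrt(2)*n^2 - 104*sqrt(2)*n - 60*n + 240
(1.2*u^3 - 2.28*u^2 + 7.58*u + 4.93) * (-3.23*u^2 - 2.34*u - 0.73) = -3.876*u^5 + 4.5564*u^4 - 20.0242*u^3 - 31.9967*u^2 - 17.0696*u - 3.5989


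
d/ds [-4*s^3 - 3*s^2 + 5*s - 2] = -12*s^2 - 6*s + 5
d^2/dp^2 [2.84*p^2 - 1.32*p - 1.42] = 5.68000000000000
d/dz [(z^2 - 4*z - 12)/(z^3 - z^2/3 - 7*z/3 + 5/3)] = 3*(-3*z^3 + 21*z^2 + 118*z + 104)/(9*z^5 + 3*z^4 - 38*z^3 + 6*z^2 + 45*z - 25)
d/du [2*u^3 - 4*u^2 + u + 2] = 6*u^2 - 8*u + 1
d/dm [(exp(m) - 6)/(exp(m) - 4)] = 2*exp(m)/(exp(m) - 4)^2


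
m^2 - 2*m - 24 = (m - 6)*(m + 4)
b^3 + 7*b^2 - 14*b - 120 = (b - 4)*(b + 5)*(b + 6)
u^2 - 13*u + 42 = (u - 7)*(u - 6)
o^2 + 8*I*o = o*(o + 8*I)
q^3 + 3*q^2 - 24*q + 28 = (q - 2)^2*(q + 7)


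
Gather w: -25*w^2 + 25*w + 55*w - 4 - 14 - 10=-25*w^2 + 80*w - 28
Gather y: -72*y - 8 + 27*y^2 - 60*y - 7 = 27*y^2 - 132*y - 15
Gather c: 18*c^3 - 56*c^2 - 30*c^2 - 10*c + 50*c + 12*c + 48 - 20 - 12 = 18*c^3 - 86*c^2 + 52*c + 16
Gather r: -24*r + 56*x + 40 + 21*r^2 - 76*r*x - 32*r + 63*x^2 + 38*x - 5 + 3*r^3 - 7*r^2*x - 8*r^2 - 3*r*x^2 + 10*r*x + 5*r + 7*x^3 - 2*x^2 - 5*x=3*r^3 + r^2*(13 - 7*x) + r*(-3*x^2 - 66*x - 51) + 7*x^3 + 61*x^2 + 89*x + 35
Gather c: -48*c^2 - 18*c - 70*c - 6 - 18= -48*c^2 - 88*c - 24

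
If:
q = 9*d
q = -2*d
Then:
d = 0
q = 0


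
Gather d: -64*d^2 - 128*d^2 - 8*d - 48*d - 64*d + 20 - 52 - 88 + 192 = -192*d^2 - 120*d + 72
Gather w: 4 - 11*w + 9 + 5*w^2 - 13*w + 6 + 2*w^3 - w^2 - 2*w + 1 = 2*w^3 + 4*w^2 - 26*w + 20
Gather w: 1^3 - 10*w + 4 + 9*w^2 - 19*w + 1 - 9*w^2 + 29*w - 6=0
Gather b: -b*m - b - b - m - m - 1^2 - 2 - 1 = b*(-m - 2) - 2*m - 4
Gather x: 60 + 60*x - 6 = 60*x + 54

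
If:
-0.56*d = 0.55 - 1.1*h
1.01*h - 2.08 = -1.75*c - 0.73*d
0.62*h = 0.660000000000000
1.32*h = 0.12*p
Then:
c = 0.11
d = 1.11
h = 1.06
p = 11.71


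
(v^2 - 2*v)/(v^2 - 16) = v*(v - 2)/(v^2 - 16)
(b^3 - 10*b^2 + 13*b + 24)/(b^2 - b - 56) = (b^2 - 2*b - 3)/(b + 7)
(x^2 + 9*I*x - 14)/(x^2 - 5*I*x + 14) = (x + 7*I)/(x - 7*I)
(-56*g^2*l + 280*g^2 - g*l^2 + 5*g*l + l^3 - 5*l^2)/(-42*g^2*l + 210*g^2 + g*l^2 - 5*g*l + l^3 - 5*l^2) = (8*g - l)/(6*g - l)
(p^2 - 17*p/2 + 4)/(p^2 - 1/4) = 2*(p - 8)/(2*p + 1)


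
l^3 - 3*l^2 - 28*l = l*(l - 7)*(l + 4)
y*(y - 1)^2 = y^3 - 2*y^2 + y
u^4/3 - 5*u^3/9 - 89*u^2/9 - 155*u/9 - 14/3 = (u/3 + 1)*(u - 7)*(u + 1/3)*(u + 2)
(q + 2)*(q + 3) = q^2 + 5*q + 6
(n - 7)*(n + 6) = n^2 - n - 42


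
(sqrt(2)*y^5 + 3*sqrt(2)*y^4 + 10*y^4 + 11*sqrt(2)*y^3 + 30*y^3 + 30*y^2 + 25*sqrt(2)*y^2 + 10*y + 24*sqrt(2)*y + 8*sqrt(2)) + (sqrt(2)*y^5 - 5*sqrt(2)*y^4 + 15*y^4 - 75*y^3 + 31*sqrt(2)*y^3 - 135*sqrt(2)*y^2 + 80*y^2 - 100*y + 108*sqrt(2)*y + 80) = 2*sqrt(2)*y^5 - 2*sqrt(2)*y^4 + 25*y^4 - 45*y^3 + 42*sqrt(2)*y^3 - 110*sqrt(2)*y^2 + 110*y^2 - 90*y + 132*sqrt(2)*y + 8*sqrt(2) + 80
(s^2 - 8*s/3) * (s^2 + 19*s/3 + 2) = s^4 + 11*s^3/3 - 134*s^2/9 - 16*s/3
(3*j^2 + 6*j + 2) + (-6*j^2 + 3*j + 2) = -3*j^2 + 9*j + 4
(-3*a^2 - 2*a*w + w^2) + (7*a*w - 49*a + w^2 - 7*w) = -3*a^2 + 5*a*w - 49*a + 2*w^2 - 7*w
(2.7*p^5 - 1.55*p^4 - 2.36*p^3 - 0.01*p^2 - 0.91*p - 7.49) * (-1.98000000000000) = -5.346*p^5 + 3.069*p^4 + 4.6728*p^3 + 0.0198*p^2 + 1.8018*p + 14.8302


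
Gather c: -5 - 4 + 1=-8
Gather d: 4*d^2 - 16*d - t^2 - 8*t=4*d^2 - 16*d - t^2 - 8*t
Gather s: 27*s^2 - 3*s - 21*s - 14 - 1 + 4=27*s^2 - 24*s - 11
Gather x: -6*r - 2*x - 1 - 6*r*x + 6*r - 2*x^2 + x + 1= -2*x^2 + x*(-6*r - 1)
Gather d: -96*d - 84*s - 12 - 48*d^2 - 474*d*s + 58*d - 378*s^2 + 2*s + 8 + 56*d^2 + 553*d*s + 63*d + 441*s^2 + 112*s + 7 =8*d^2 + d*(79*s + 25) + 63*s^2 + 30*s + 3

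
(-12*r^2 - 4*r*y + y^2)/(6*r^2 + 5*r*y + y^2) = (-6*r + y)/(3*r + y)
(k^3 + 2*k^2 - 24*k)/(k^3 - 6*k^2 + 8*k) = (k + 6)/(k - 2)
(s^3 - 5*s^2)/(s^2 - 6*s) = s*(s - 5)/(s - 6)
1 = 1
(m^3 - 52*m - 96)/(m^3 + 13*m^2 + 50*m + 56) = (m^2 - 2*m - 48)/(m^2 + 11*m + 28)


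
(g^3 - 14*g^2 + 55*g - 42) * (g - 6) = g^4 - 20*g^3 + 139*g^2 - 372*g + 252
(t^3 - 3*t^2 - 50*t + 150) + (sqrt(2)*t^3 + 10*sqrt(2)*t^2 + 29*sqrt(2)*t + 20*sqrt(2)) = t^3 + sqrt(2)*t^3 - 3*t^2 + 10*sqrt(2)*t^2 - 50*t + 29*sqrt(2)*t + 20*sqrt(2) + 150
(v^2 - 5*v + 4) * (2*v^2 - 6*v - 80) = 2*v^4 - 16*v^3 - 42*v^2 + 376*v - 320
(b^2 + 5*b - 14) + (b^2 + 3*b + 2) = 2*b^2 + 8*b - 12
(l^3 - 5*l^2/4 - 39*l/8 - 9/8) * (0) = 0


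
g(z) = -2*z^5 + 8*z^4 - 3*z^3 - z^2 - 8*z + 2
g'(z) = -10*z^4 + 32*z^3 - 9*z^2 - 2*z - 8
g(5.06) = -1842.50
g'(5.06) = -2658.26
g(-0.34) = 4.84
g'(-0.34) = -9.75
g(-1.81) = 155.71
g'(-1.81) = -330.94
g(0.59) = -2.86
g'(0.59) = -6.95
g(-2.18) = 324.92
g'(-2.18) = -603.79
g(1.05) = -3.80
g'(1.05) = 4.87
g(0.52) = -2.34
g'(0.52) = -7.71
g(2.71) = 52.42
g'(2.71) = 18.01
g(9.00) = -67948.00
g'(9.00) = -43037.00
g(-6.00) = 26582.00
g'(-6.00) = -20192.00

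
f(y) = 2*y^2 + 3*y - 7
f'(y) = 4*y + 3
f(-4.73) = 23.56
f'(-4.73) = -15.92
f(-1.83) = -5.79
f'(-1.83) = -4.32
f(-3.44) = 6.35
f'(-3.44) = -10.76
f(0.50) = -5.00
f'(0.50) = 5.00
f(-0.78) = -8.12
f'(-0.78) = -0.12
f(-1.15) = -7.80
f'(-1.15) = -1.60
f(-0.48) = -7.98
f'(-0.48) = 1.08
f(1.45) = 1.56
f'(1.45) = 8.80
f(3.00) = 20.00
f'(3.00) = 15.00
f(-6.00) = 47.00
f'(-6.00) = -21.00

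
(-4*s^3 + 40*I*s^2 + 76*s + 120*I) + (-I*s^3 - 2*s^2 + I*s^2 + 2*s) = -4*s^3 - I*s^3 - 2*s^2 + 41*I*s^2 + 78*s + 120*I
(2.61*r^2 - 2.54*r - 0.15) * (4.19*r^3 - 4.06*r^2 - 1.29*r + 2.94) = 10.9359*r^5 - 21.2392*r^4 + 6.317*r^3 + 11.559*r^2 - 7.2741*r - 0.441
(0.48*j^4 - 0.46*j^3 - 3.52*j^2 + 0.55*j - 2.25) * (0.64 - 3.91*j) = -1.8768*j^5 + 2.1058*j^4 + 13.4688*j^3 - 4.4033*j^2 + 9.1495*j - 1.44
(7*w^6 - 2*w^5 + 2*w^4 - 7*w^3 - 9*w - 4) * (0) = 0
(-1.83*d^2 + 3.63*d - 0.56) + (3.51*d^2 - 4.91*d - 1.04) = 1.68*d^2 - 1.28*d - 1.6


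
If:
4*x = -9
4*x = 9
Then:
No Solution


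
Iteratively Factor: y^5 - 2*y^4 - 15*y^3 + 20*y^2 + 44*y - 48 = (y + 3)*(y^4 - 5*y^3 + 20*y - 16) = (y + 2)*(y + 3)*(y^3 - 7*y^2 + 14*y - 8) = (y - 2)*(y + 2)*(y + 3)*(y^2 - 5*y + 4) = (y - 4)*(y - 2)*(y + 2)*(y + 3)*(y - 1)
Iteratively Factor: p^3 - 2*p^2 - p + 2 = (p + 1)*(p^2 - 3*p + 2) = (p - 2)*(p + 1)*(p - 1)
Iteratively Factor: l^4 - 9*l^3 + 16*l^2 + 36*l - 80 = (l + 2)*(l^3 - 11*l^2 + 38*l - 40) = (l - 5)*(l + 2)*(l^2 - 6*l + 8) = (l - 5)*(l - 2)*(l + 2)*(l - 4)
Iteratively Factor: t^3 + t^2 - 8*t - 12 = (t + 2)*(t^2 - t - 6) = (t - 3)*(t + 2)*(t + 2)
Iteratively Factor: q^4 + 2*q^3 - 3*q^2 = (q + 3)*(q^3 - q^2) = q*(q + 3)*(q^2 - q) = q*(q - 1)*(q + 3)*(q)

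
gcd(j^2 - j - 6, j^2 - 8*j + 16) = 1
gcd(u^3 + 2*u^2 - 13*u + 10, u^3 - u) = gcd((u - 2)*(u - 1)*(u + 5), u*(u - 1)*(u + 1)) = u - 1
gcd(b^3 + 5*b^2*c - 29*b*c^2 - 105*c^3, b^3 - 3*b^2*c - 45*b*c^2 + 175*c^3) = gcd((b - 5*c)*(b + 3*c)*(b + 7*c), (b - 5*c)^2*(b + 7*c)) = b^2 + 2*b*c - 35*c^2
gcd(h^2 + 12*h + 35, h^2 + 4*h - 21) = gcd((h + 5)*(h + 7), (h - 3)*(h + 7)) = h + 7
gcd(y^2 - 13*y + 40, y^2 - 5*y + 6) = 1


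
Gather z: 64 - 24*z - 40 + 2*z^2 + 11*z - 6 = 2*z^2 - 13*z + 18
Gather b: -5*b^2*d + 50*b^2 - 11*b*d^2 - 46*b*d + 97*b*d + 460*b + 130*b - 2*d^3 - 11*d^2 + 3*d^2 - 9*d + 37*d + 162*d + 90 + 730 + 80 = b^2*(50 - 5*d) + b*(-11*d^2 + 51*d + 590) - 2*d^3 - 8*d^2 + 190*d + 900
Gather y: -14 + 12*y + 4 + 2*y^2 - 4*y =2*y^2 + 8*y - 10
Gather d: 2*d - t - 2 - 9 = 2*d - t - 11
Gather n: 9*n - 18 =9*n - 18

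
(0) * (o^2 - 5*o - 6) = 0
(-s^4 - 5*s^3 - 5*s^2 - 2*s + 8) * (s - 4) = -s^5 - s^4 + 15*s^3 + 18*s^2 + 16*s - 32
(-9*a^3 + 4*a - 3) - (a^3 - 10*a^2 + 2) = -10*a^3 + 10*a^2 + 4*a - 5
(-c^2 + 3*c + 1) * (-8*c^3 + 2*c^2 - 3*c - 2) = 8*c^5 - 26*c^4 + c^3 - 5*c^2 - 9*c - 2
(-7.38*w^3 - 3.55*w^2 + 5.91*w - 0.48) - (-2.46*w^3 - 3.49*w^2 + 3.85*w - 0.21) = -4.92*w^3 - 0.0599999999999996*w^2 + 2.06*w - 0.27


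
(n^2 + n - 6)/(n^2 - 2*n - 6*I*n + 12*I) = (n + 3)/(n - 6*I)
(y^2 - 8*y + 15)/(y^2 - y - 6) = (y - 5)/(y + 2)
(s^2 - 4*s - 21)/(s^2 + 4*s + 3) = (s - 7)/(s + 1)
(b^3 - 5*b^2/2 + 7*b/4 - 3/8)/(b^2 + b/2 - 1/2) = (b^2 - 2*b + 3/4)/(b + 1)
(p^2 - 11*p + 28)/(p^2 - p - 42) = (p - 4)/(p + 6)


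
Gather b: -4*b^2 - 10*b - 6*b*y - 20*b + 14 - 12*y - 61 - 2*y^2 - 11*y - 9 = -4*b^2 + b*(-6*y - 30) - 2*y^2 - 23*y - 56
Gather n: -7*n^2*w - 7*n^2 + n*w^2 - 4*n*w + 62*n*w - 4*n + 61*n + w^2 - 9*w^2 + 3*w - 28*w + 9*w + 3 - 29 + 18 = n^2*(-7*w - 7) + n*(w^2 + 58*w + 57) - 8*w^2 - 16*w - 8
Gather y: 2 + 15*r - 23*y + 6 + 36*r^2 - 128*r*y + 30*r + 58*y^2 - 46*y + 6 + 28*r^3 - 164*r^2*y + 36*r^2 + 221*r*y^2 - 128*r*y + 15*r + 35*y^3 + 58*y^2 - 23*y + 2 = 28*r^3 + 72*r^2 + 60*r + 35*y^3 + y^2*(221*r + 116) + y*(-164*r^2 - 256*r - 92) + 16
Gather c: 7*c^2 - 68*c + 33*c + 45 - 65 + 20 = 7*c^2 - 35*c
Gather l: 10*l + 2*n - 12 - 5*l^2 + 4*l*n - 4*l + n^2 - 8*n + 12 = -5*l^2 + l*(4*n + 6) + n^2 - 6*n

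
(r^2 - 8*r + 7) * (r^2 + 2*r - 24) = r^4 - 6*r^3 - 33*r^2 + 206*r - 168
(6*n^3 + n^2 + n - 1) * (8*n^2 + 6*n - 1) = 48*n^5 + 44*n^4 + 8*n^3 - 3*n^2 - 7*n + 1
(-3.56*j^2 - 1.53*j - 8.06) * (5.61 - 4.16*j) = 14.8096*j^3 - 13.6068*j^2 + 24.9463*j - 45.2166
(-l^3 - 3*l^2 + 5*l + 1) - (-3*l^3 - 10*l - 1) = 2*l^3 - 3*l^2 + 15*l + 2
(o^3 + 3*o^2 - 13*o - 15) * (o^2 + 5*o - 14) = o^5 + 8*o^4 - 12*o^3 - 122*o^2 + 107*o + 210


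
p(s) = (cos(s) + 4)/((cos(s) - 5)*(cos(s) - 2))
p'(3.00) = -0.02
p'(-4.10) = -0.17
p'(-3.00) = 0.02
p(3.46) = 0.17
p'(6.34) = -0.10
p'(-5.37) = -0.70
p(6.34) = 1.25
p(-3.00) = 0.17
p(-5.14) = 0.61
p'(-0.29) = 0.47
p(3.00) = 0.17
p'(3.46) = 0.05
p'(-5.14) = -0.59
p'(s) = -sin(s)/((cos(s) - 5)*(cos(s) - 2)) + (cos(s) + 4)*sin(s)/((cos(s) - 5)*(cos(s) - 2)^2) + (cos(s) + 4)*sin(s)/((cos(s) - 5)^2*(cos(s) - 2))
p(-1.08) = 0.65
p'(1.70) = -0.32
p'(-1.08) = 0.63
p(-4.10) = 0.24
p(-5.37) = 0.76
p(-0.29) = 1.18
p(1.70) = 0.35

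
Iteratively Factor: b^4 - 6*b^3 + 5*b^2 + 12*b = (b + 1)*(b^3 - 7*b^2 + 12*b) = (b - 4)*(b + 1)*(b^2 - 3*b) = (b - 4)*(b - 3)*(b + 1)*(b)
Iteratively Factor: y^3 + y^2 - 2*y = (y + 2)*(y^2 - y) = (y - 1)*(y + 2)*(y)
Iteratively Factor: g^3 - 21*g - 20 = (g + 1)*(g^2 - g - 20) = (g - 5)*(g + 1)*(g + 4)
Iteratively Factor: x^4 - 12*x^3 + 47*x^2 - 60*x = (x - 4)*(x^3 - 8*x^2 + 15*x) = x*(x - 4)*(x^2 - 8*x + 15) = x*(x - 4)*(x - 3)*(x - 5)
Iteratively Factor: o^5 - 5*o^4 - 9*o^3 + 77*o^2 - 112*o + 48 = (o - 1)*(o^4 - 4*o^3 - 13*o^2 + 64*o - 48) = (o - 1)*(o + 4)*(o^3 - 8*o^2 + 19*o - 12) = (o - 4)*(o - 1)*(o + 4)*(o^2 - 4*o + 3) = (o - 4)*(o - 1)^2*(o + 4)*(o - 3)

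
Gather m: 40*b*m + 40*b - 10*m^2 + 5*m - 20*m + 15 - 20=40*b - 10*m^2 + m*(40*b - 15) - 5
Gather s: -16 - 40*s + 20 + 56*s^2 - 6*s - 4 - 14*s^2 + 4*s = 42*s^2 - 42*s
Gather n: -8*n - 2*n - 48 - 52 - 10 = -10*n - 110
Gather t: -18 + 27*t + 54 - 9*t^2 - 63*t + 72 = -9*t^2 - 36*t + 108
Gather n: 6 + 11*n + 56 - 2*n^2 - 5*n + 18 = -2*n^2 + 6*n + 80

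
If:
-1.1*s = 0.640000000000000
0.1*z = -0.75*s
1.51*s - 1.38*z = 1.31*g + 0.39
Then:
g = -5.57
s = -0.58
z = 4.36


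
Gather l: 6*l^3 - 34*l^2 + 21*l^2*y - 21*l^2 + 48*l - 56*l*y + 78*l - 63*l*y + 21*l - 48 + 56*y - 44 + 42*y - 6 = 6*l^3 + l^2*(21*y - 55) + l*(147 - 119*y) + 98*y - 98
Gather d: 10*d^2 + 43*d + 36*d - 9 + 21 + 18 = 10*d^2 + 79*d + 30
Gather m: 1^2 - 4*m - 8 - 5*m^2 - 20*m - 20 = -5*m^2 - 24*m - 27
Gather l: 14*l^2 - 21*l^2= -7*l^2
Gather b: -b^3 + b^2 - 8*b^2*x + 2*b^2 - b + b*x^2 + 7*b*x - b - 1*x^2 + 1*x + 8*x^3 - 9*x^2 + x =-b^3 + b^2*(3 - 8*x) + b*(x^2 + 7*x - 2) + 8*x^3 - 10*x^2 + 2*x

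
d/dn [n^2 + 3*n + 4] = 2*n + 3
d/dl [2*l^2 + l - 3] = 4*l + 1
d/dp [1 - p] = -1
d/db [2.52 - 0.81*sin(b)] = -0.81*cos(b)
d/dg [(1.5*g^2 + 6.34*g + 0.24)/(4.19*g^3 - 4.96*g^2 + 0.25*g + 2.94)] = (-6.285*g^4 - 53.1292*g^3 + 28.8046*g^2 + 11.2008*g + 18.5796)/(17.5561*g^6 - 41.5648*g^5 + 26.6966*g^4 + 22.1572*g^3 - 29.1023*g^2 + 1.47*g + 8.6436)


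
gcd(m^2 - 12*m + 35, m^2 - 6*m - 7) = m - 7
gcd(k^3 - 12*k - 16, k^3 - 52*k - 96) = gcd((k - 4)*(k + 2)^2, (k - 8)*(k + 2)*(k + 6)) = k + 2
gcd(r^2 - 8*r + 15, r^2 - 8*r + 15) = r^2 - 8*r + 15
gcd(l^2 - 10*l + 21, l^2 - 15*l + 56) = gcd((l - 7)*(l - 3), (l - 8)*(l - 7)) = l - 7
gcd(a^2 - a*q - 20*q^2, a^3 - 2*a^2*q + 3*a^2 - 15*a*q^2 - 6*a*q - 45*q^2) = -a + 5*q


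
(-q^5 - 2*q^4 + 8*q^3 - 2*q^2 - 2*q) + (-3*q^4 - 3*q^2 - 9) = -q^5 - 5*q^4 + 8*q^3 - 5*q^2 - 2*q - 9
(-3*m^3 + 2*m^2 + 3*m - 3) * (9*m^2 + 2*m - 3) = -27*m^5 + 12*m^4 + 40*m^3 - 27*m^2 - 15*m + 9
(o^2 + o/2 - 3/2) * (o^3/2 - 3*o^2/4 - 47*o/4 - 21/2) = o^5/2 - o^4/2 - 103*o^3/8 - 61*o^2/4 + 99*o/8 + 63/4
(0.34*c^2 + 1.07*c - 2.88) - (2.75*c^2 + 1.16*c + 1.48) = -2.41*c^2 - 0.0899999999999999*c - 4.36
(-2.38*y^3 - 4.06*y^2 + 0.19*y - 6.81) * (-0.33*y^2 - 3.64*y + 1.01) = 0.7854*y^5 + 10.003*y^4 + 12.3119*y^3 - 2.5449*y^2 + 24.9803*y - 6.8781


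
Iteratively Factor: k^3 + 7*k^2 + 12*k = (k)*(k^2 + 7*k + 12) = k*(k + 3)*(k + 4)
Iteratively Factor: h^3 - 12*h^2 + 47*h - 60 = (h - 4)*(h^2 - 8*h + 15) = (h - 4)*(h - 3)*(h - 5)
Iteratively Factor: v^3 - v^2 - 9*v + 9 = (v + 3)*(v^2 - 4*v + 3) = (v - 3)*(v + 3)*(v - 1)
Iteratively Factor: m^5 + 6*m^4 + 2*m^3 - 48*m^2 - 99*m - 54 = (m + 2)*(m^4 + 4*m^3 - 6*m^2 - 36*m - 27) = (m - 3)*(m + 2)*(m^3 + 7*m^2 + 15*m + 9) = (m - 3)*(m + 2)*(m + 3)*(m^2 + 4*m + 3) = (m - 3)*(m + 2)*(m + 3)^2*(m + 1)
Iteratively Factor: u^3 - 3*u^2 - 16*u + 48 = (u + 4)*(u^2 - 7*u + 12) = (u - 3)*(u + 4)*(u - 4)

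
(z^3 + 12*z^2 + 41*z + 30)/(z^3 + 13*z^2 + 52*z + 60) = (z + 1)/(z + 2)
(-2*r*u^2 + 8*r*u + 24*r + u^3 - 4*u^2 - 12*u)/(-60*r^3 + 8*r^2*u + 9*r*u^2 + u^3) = (u^2 - 4*u - 12)/(30*r^2 + 11*r*u + u^2)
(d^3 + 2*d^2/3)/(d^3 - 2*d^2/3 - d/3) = d*(3*d + 2)/(3*d^2 - 2*d - 1)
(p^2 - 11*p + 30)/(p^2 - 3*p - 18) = (p - 5)/(p + 3)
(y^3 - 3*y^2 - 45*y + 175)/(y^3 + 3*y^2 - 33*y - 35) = (y - 5)/(y + 1)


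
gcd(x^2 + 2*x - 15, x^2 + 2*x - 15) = x^2 + 2*x - 15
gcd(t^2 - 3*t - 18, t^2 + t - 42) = t - 6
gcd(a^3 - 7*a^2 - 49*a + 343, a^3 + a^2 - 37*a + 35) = a + 7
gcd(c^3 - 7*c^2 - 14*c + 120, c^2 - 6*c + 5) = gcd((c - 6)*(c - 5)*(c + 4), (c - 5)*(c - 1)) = c - 5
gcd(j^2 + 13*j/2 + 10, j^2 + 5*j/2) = j + 5/2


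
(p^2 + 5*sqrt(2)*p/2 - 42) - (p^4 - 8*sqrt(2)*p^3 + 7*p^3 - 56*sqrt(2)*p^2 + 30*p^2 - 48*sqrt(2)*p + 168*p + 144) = -p^4 - 7*p^3 + 8*sqrt(2)*p^3 - 29*p^2 + 56*sqrt(2)*p^2 - 168*p + 101*sqrt(2)*p/2 - 186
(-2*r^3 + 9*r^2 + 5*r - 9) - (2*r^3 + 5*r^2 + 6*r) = -4*r^3 + 4*r^2 - r - 9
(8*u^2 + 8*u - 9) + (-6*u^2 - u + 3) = 2*u^2 + 7*u - 6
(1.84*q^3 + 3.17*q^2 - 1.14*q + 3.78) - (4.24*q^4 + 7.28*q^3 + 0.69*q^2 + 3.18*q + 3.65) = -4.24*q^4 - 5.44*q^3 + 2.48*q^2 - 4.32*q + 0.13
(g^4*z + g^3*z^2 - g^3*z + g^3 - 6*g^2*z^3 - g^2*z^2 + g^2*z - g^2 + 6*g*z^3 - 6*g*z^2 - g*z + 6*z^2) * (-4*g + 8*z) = -4*g^5*z + 4*g^4*z^2 + 4*g^4*z - 4*g^4 + 32*g^3*z^3 - 4*g^3*z^2 + 4*g^3*z + 4*g^3 - 48*g^2*z^4 - 32*g^2*z^3 + 32*g^2*z^2 - 4*g^2*z + 48*g*z^4 - 48*g*z^3 - 32*g*z^2 + 48*z^3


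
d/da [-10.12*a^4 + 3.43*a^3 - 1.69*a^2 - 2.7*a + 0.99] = -40.48*a^3 + 10.29*a^2 - 3.38*a - 2.7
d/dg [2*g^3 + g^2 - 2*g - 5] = 6*g^2 + 2*g - 2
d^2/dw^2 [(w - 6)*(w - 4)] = 2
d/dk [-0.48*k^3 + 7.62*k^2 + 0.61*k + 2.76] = -1.44*k^2 + 15.24*k + 0.61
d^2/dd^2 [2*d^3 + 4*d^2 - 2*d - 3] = 12*d + 8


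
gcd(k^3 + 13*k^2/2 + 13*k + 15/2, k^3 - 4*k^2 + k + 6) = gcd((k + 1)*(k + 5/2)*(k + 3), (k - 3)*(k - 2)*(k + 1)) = k + 1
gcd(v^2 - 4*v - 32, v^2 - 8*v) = v - 8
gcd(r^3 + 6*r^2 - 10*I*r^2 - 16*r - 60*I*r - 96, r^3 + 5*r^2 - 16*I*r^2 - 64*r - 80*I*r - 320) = r - 8*I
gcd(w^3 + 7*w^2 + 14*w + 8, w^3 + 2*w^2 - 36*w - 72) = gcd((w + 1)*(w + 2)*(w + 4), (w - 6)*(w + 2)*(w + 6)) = w + 2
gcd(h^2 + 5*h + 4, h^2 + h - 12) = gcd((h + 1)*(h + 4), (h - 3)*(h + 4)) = h + 4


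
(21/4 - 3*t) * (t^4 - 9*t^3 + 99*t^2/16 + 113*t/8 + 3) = -3*t^5 + 129*t^4/4 - 1053*t^3/16 - 633*t^2/64 + 2085*t/32 + 63/4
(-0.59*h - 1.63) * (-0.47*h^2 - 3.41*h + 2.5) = 0.2773*h^3 + 2.778*h^2 + 4.0833*h - 4.075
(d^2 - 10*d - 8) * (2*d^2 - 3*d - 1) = 2*d^4 - 23*d^3 + 13*d^2 + 34*d + 8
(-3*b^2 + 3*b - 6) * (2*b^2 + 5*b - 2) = -6*b^4 - 9*b^3 + 9*b^2 - 36*b + 12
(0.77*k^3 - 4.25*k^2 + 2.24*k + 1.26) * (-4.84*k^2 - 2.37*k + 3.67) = -3.7268*k^5 + 18.7451*k^4 + 2.0568*k^3 - 27.0047*k^2 + 5.2346*k + 4.6242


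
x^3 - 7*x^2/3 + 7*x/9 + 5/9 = (x - 5/3)*(x - 1)*(x + 1/3)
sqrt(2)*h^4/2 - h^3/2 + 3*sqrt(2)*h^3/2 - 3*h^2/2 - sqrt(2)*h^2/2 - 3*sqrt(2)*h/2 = h*(h + 3)*(h - sqrt(2))*(sqrt(2)*h/2 + 1/2)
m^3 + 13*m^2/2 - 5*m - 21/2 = (m - 3/2)*(m + 1)*(m + 7)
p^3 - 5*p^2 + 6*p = p*(p - 3)*(p - 2)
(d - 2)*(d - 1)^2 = d^3 - 4*d^2 + 5*d - 2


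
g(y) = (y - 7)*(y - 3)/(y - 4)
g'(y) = (y - 7)/(y - 4) - (y - 7)*(y - 3)/(y - 4)^2 + (y - 3)/(y - 4) = (y^2 - 8*y + 19)/(y^2 - 8*y + 16)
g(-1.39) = -6.83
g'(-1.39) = 1.10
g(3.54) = 4.06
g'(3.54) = 15.18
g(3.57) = 4.55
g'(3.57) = 17.22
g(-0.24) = -5.53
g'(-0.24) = 1.17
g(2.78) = -0.76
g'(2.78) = 3.02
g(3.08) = 0.34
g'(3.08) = 4.54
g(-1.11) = -6.52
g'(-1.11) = 1.11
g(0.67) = -4.43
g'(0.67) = 1.27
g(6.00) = -1.50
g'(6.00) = 1.75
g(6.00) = -1.50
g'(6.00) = 1.75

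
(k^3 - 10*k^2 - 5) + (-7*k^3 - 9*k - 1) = -6*k^3 - 10*k^2 - 9*k - 6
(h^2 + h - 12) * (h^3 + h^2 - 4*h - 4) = h^5 + 2*h^4 - 15*h^3 - 20*h^2 + 44*h + 48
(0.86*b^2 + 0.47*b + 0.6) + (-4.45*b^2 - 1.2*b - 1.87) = -3.59*b^2 - 0.73*b - 1.27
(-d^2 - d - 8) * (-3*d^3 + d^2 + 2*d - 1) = 3*d^5 + 2*d^4 + 21*d^3 - 9*d^2 - 15*d + 8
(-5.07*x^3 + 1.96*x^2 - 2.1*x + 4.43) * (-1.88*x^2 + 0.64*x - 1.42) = 9.5316*x^5 - 6.9296*x^4 + 12.4018*x^3 - 12.4556*x^2 + 5.8172*x - 6.2906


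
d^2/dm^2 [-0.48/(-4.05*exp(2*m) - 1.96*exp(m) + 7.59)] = (-(7.776*exp(m) + 0.9408)*(4.05*exp(2*m) + 1.96*exp(m) - 7.59) + 0.48*(8.1*exp(m) + 1.96)*(16.2*exp(m) + 3.92)*exp(m))*exp(m)/(4.05*exp(2*m) + 1.96*exp(m) - 7.59)^3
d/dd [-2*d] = -2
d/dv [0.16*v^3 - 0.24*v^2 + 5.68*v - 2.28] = 0.48*v^2 - 0.48*v + 5.68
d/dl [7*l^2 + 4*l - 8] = 14*l + 4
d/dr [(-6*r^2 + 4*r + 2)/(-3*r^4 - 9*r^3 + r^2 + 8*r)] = 2*(-18*r^5 - 9*r^4 + 48*r^3 + r^2 - 2*r - 8)/(r^2*(9*r^6 + 54*r^5 + 75*r^4 - 66*r^3 - 143*r^2 + 16*r + 64))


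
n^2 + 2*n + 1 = (n + 1)^2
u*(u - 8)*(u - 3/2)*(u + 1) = u^4 - 17*u^3/2 + 5*u^2/2 + 12*u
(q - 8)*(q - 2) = q^2 - 10*q + 16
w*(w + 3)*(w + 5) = w^3 + 8*w^2 + 15*w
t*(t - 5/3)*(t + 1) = t^3 - 2*t^2/3 - 5*t/3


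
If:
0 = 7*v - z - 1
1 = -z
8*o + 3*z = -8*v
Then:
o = 3/8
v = 0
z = -1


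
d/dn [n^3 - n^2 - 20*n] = 3*n^2 - 2*n - 20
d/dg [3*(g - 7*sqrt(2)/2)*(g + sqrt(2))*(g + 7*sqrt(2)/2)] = 9*g^2 + 6*sqrt(2)*g - 147/2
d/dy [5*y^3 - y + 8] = 15*y^2 - 1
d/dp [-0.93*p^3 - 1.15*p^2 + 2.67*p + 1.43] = -2.79*p^2 - 2.3*p + 2.67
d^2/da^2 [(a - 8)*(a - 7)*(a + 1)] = 6*a - 28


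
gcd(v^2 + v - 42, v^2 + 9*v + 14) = v + 7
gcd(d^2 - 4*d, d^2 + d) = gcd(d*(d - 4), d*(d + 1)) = d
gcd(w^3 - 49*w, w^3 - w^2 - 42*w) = w^2 - 7*w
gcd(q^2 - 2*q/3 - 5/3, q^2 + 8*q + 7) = q + 1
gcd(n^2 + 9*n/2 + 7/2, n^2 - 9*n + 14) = 1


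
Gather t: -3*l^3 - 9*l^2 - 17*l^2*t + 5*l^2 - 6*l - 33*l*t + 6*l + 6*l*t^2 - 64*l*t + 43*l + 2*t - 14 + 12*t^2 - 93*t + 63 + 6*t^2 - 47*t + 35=-3*l^3 - 4*l^2 + 43*l + t^2*(6*l + 18) + t*(-17*l^2 - 97*l - 138) + 84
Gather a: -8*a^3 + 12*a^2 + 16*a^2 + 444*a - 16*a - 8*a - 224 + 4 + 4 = -8*a^3 + 28*a^2 + 420*a - 216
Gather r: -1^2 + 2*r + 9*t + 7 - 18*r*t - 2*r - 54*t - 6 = -18*r*t - 45*t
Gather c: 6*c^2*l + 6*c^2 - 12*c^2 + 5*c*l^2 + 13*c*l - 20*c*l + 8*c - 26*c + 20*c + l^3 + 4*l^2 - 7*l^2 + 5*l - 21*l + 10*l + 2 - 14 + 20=c^2*(6*l - 6) + c*(5*l^2 - 7*l + 2) + l^3 - 3*l^2 - 6*l + 8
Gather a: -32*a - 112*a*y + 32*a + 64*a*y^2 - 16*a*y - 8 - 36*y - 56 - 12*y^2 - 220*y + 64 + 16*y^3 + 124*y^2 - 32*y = a*(64*y^2 - 128*y) + 16*y^3 + 112*y^2 - 288*y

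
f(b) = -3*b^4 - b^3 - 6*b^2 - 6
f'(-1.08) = 24.58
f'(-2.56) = 212.39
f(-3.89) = -724.87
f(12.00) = -64806.00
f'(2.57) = -254.35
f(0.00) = -6.00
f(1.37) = -30.40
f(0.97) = -15.21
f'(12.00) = -21312.00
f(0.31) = -6.63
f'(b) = -12*b^3 - 3*b^2 - 12*b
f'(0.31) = -4.37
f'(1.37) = -52.93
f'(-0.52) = 7.12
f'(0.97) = -25.41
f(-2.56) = -157.39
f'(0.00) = 0.00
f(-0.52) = -7.70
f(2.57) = -193.48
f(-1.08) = -15.82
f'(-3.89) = 707.65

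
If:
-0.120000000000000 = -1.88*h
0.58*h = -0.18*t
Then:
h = 0.06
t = -0.21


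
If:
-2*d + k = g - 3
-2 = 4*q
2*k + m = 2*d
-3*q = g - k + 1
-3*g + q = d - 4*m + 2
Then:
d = 5/4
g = 41/44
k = 19/44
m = 18/11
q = -1/2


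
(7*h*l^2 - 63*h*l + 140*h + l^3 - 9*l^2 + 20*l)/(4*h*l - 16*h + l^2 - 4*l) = (7*h*l - 35*h + l^2 - 5*l)/(4*h + l)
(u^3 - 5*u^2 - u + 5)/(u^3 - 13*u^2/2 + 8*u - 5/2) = 2*(u + 1)/(2*u - 1)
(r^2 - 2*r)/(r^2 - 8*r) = (r - 2)/(r - 8)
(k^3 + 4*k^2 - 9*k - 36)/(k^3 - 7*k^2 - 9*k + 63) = (k + 4)/(k - 7)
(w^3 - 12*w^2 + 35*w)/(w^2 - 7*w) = w - 5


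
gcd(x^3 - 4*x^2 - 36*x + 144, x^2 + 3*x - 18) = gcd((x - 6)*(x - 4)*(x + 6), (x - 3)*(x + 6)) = x + 6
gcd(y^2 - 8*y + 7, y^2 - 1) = y - 1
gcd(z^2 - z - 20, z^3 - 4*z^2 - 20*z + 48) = z + 4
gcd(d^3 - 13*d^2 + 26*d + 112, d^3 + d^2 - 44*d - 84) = d^2 - 5*d - 14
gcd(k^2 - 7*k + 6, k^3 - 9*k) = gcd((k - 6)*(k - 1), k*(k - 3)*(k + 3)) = 1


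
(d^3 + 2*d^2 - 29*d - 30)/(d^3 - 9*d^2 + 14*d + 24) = (d^2 + d - 30)/(d^2 - 10*d + 24)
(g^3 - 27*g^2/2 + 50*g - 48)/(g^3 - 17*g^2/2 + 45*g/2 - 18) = (g - 8)/(g - 3)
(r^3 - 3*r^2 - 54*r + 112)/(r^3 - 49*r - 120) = (r^2 + 5*r - 14)/(r^2 + 8*r + 15)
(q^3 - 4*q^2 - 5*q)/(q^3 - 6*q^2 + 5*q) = (q + 1)/(q - 1)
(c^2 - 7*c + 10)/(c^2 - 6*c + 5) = (c - 2)/(c - 1)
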